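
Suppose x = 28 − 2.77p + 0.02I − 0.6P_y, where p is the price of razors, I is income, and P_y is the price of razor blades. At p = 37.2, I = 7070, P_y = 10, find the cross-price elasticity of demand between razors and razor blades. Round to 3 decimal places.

At the given point, x = 28 − 2.77(37.2) + 0.02(7070) − 0.6(10) = 28 − 103.044 + 141.4 − 6 = 60.356.
∂x/∂P_y = −0.6, so E_xy = -0.6·(10/60.356) ≈ -0.099.
E_xy < 0: the goods are complements.

-0.099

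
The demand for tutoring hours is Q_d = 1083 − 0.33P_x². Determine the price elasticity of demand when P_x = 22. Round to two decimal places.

At P_x = 22, Q_d = 923.28.
dQ_d/dP_x = −2·0.33·P_x = −14.52.
Point elasticity E = (dQ_d/dP_x)·(P_x/Q_d) = -14.52 × 22/923.28 ≈ -0.35.
|E| < 1, so demand is inelastic at this price.

-0.35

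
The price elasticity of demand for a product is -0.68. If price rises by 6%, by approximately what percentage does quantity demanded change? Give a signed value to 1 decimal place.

%ΔQ ≈ E × %ΔP = (-0.68) × (6%) ≈ -4.1%.

-4.1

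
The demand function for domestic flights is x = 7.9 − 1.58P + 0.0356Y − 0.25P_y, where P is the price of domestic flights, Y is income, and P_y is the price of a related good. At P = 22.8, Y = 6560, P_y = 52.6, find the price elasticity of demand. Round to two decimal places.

x = 7.9 − 1.58(22.8) + 0.0356(6560) − 0.25(52.6) = 7.9 − 36.024 + 233.536 − 13.15 = 192.262.
∂x/∂P = −1.58, so E_p = (−1.58)·(22.8/192.262) ≈ -0.19.
|E_p| < 1: demand is inelastic.

-0.19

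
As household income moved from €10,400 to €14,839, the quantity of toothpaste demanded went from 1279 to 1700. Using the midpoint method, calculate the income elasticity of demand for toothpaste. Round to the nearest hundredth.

0.80

%ΔQ = (1700 − 1279)/[(1279+1700)/2] = 421/1489.5 ≈ 0.2826.
%ΔM = (14,839 − 10,400)/[(10,400+14,839)/2] = 4439/12619.5 ≈ 0.3518.
E_I = %ΔQ/%ΔM ≈ 0.80.
E_I ∈ (0,1): normal good (necessity).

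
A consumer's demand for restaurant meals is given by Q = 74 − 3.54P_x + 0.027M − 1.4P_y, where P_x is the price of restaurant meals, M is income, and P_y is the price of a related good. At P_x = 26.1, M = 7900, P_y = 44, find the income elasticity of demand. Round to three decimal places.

1.600

First evaluate Q: 74 − 3.54(26.1) + 0.027(7900) − 1.4(44) = 74 − 92.394 + 213.3 − 61.6 = 133.306.
∂Q/∂M = +0.027, so E_I = 0.027·(7900/133.306) ≈ 1.600.
E_I > 1: normal good (luxury).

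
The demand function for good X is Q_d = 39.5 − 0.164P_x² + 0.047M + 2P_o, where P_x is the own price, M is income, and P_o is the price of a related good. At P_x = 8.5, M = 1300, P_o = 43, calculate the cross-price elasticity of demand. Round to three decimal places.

0.492

Evaluating quantity at (P_x, M, P_o) gives Q_d = 39.5 − 0.164(8.5)² + 0.047(1300) + 2(43) = 39.5 − 11.849 + 61.1 + 86 = 174.751.
∂Q_d/∂P_o = +2, so E_xy = 2·(43/174.751) ≈ 0.492.
E_xy > 0: the goods are substitutes.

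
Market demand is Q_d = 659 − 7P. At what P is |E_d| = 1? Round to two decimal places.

For linear demand Q_d = a − bP, E = −bP/(a − bP). |E| = 1 ⇒ bP = a − bP ⇒ P = a/(2b).
P = 659/(2·7) ≈ 47.07.

47.07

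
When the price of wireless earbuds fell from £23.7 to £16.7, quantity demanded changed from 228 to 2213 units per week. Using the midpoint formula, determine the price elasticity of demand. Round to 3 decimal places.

%ΔQ = (2213 − 228)/[(228 + 2213)/2] = 1985/1220.5 ≈ 1.6264.
%Δp = (16.7 − 23.7)/[(23.7 + 16.7)/2] = -7/20.2 ≈ -0.3465.
Arc elasticity E = %ΔQ/%Δp ≈ 1.6264/-0.3465 ≈ -4.693.
|E| > 1: demand is elastic over this range.

-4.693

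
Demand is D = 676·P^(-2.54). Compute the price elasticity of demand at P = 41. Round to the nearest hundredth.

For a Cobb–Douglas (constant-elasticity) form D = A·P^α·…, the elasticity with respect to P equals the exponent α at every point.
Here the exponent on P is -2.54, so the price elasticity of demand is -2.54.

-2.54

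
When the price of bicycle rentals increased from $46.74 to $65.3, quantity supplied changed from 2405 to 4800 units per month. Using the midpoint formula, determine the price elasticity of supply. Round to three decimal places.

2.007

%Δq = (4800 − 2405)/[(2405 + 4800)/2] = 2395/3602.5 ≈ 0.6648.
%ΔP = (65.3 − 46.74)/[(46.74 + 65.3)/2] = 18.56/56.02 ≈ 0.3313.
Arc elasticity E = %Δq/%ΔP ≈ 0.6648/0.3313 ≈ 2.007.
|E| > 1: supply is elastic over this range.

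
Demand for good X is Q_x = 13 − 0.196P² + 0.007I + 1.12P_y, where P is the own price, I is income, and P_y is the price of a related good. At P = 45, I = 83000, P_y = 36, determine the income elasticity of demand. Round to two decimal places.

2.45

Evaluating quantity at (P, I, P_y) gives Q_x = 13 − 0.196(45)² + 0.007(83000) + 1.12(36) = 13 − 396.9 + 581 + 40.32 = 237.42.
∂Q_x/∂I = +0.007, so E_I = 0.007·(83000/237.42) ≈ 2.45.
E_I > 1: normal good (luxury).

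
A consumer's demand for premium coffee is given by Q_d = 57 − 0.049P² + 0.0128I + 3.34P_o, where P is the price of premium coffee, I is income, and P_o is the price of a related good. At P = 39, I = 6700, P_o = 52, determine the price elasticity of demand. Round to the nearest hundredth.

-0.62

First evaluate Q_d: 57 − 0.049(39)² + 0.0128(6700) + 3.34(52) = 57 − 74.529 + 85.76 + 173.68 = 241.911.
∂Q_d/∂P = −2·0.049·P = -3.822, so E_p = -3.822·(39/241.911) ≈ -0.62.
|E_p| < 1: demand is inelastic.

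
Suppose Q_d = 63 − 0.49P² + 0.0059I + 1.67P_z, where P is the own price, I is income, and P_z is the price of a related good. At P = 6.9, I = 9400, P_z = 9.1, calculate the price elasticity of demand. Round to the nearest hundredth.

-0.42

First evaluate Q_d: 63 − 0.49(6.9)² + 0.0059(9400) + 1.67(9.1) = 63 − 23.3289 + 55.46 + 15.197 = 110.3281.
∂Q_d/∂P = −2·0.49·P = -6.762, so E_p = -6.762·(6.9/110.3281) ≈ -0.42.
|E_p| < 1: demand is inelastic.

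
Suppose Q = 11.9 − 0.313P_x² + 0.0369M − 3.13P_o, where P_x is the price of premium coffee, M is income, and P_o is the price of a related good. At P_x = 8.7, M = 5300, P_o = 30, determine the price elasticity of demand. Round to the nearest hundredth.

Q = 11.9 − 0.313(8.7)² + 0.0369(5300) − 3.13(30) = 11.9 − 23.691 + 195.57 − 93.9 = 89.879.
∂Q/∂P_x = −2·0.313·P_x = -5.4462, so E_p = -5.4462·(8.7/89.879) ≈ -0.53.
|E_p| < 1: demand is inelastic.

-0.53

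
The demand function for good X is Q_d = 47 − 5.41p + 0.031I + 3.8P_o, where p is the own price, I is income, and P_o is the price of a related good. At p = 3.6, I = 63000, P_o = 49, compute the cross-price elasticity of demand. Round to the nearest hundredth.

0.09

First evaluate Q_d: 47 − 5.41(3.6) + 0.031(63000) + 3.8(49) = 47 − 19.476 + 1953 + 186.2 = 2166.724.
∂Q_d/∂P_o = +3.8, so E_xy = 3.8·(49/2166.724) ≈ 0.09.
E_xy > 0: the goods are substitutes.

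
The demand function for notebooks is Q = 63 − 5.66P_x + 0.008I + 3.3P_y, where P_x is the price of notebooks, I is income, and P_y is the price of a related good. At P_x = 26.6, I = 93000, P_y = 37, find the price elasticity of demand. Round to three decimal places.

-0.193

Evaluating quantity at (P_x, I, P_y) gives Q = 63 − 5.66(26.6) + 0.008(93000) + 3.3(37) = 63 − 150.556 + 744 + 122.1 = 778.544.
∂Q/∂P_x = −5.66, so E_p = (−5.66)·(26.6/778.544) ≈ -0.193.
|E_p| < 1: demand is inelastic.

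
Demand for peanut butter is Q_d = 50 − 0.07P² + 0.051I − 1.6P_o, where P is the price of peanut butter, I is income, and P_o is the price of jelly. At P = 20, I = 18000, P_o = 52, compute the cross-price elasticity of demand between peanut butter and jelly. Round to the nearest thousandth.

-0.097

Substituting, Q_d = 50 − 0.07(20)² + 0.051(18000) − 1.6(52) = 50 − 28 + 918 − 83.2 = 856.8.
∂Q_d/∂P_o = −1.6, so E_xy = -1.6·(52/856.8) ≈ -0.097.
E_xy < 0: the goods are complements.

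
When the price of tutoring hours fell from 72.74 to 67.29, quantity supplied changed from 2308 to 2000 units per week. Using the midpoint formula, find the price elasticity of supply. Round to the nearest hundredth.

%ΔQ = (2000 − 2308)/[(2308 + 2000)/2] = -308/2154 ≈ -0.1430.
%Δp = (67.29 − 72.74)/[(72.74 + 67.29)/2] = -5.45/70.015 ≈ -0.0778.
Arc elasticity E = %ΔQ/%Δp ≈ -0.1430/-0.0778 ≈ 1.84.
|E| > 1: supply is elastic over this range.

1.84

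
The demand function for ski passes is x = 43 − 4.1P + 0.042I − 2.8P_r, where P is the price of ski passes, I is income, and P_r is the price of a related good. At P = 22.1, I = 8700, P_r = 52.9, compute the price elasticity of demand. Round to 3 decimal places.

-0.534

x = 43 − 4.1(22.1) + 0.042(8700) − 2.8(52.9) = 43 − 90.61 + 365.4 − 148.12 = 169.67.
∂x/∂P = −4.1, so E_p = (−4.1)·(22.1/169.67) ≈ -0.534.
|E_p| < 1: demand is inelastic.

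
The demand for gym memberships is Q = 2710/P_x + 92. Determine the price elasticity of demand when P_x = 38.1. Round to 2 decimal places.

-0.44

At P_x = 38.1, Q = 163.1286.
dQ/dP_x = −2710/P_x² = −1.8669.
Point elasticity E = (dQ/dP_x)·(P_x/Q) = -1.8669 × 38.1/163.1286 ≈ -0.44.
|E| < 1, so demand is inelastic at this price.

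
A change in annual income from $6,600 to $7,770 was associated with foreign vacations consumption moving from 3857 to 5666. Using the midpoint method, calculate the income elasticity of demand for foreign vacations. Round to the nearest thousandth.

%ΔQ = (5666 − 3857)/[(3857+5666)/2] = 1809/4761.5 ≈ 0.3799.
%ΔI = (7,770 − 6,600)/[(6,600+7,770)/2] = 1170/7185 ≈ 0.1628.
E_I = %ΔQ/%ΔI ≈ 2.333.
E_I > 1: normal good (luxury).

2.333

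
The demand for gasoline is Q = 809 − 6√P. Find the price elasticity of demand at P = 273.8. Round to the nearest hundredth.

-0.07

At P = 273.8, Q = 709.7186.
dQ/dP = −6/(2√P) = −6/(2·16.5469).
Point elasticity E = (dQ/dP)·(P/Q) = -0.1813 × 273.8/709.7186 ≈ -0.07.
|E| < 1, so demand is inelastic at this price.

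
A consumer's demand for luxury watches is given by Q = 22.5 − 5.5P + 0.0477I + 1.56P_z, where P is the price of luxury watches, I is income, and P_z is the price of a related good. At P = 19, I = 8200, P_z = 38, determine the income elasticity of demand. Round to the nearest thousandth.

At the given point, Q = 22.5 − 5.5(19) + 0.0477(8200) + 1.56(38) = 22.5 − 104.5 + 391.14 + 59.28 = 368.42.
∂Q/∂I = +0.0477, so E_I = 0.0477·(8200/368.42) ≈ 1.062.
E_I > 1: normal good (luxury).

1.062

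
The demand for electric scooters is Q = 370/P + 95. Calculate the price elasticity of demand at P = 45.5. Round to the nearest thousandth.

At P = 45.5, Q = 103.1319.
dQ/dP = −370/P² = −0.1787.
Point elasticity E = (dQ/dP)·(P/Q) = -0.1787 × 45.5/103.1319 ≈ -0.079.
|E| < 1, so demand is inelastic at this price.

-0.079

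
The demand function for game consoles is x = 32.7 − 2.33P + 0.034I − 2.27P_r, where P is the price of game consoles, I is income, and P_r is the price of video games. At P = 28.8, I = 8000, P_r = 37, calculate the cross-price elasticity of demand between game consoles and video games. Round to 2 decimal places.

-0.55

x = 32.7 − 2.33(28.8) + 0.034(8000) − 2.27(37) = 32.7 − 67.104 + 272 − 83.99 = 153.606.
∂x/∂P_r = −2.27, so E_xy = -2.27·(37/153.606) ≈ -0.55.
E_xy < 0: the goods are complements.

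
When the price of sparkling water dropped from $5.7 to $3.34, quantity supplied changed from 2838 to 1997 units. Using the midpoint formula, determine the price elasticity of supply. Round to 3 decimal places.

%Δq = (1997 − 2838)/[(2838 + 1997)/2] = -841/2417.5 ≈ -0.3479.
%Δp = (3.34 − 5.7)/[(5.7 + 3.34)/2] = -2.36/4.52 ≈ -0.5221.
Arc elasticity E = %Δq/%Δp ≈ -0.3479/-0.5221 ≈ 0.666.
|E| < 1: supply is inelastic over this range.

0.666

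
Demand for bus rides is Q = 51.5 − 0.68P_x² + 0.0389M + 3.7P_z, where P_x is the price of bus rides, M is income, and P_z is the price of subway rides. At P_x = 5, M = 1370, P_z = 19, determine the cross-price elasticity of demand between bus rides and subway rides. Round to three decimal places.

0.445

Evaluating quantity at (P_x, M, P_z) gives Q = 51.5 − 0.68(5)² + 0.0389(1370) + 3.7(19) = 51.5 − 17 + 53.293 + 70.3 = 158.093.
∂Q/∂P_z = +3.7, so E_xy = 3.7·(19/158.093) ≈ 0.445.
E_xy > 0: the goods are substitutes.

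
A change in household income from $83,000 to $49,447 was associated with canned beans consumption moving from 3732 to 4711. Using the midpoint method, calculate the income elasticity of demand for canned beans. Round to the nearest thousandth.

%ΔQ = (4711 − 3732)/[(3732+4711)/2] = 979/4221.5 ≈ 0.2319.
%ΔI = (49,447 − 83,000)/[(83,000+49,447)/2] = -33553/66223.5 ≈ -0.5067.
E_I = %ΔQ/%ΔI ≈ -0.458.
E_I < 0: inferior good.

-0.458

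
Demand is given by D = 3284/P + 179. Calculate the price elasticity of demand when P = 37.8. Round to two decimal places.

At P = 37.8, D = 265.8783.
dD/dP = −3284/P² = −2.2984.
Point elasticity E = (dD/dP)·(P/D) = -2.2984 × 37.8/265.8783 ≈ -0.33.
|E| < 1, so demand is inelastic at this price.

-0.33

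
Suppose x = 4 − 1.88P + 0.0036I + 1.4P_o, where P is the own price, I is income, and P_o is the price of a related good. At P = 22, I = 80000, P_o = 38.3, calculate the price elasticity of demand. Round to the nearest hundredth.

x = 4 − 1.88(22) + 0.0036(80000) + 1.4(38.3) = 4 − 41.36 + 288 + 53.62 = 304.26.
∂x/∂P = −1.88, so E_p = (−1.88)·(22/304.26) ≈ -0.14.
|E_p| < 1: demand is inelastic.

-0.14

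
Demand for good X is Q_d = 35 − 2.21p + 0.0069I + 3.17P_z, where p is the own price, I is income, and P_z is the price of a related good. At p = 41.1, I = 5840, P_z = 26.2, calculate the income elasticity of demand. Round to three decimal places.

Q_d = 35 − 2.21(41.1) + 0.0069(5840) + 3.17(26.2) = 35 − 90.831 + 40.296 + 83.054 = 67.519.
∂Q_d/∂I = +0.0069, so E_I = 0.0069·(5840/67.519) ≈ 0.597.
E_I ∈ (0,1): normal good (necessity).

0.597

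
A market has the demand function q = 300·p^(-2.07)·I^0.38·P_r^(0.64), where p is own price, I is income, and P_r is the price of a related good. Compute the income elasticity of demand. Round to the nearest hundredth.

For a Cobb–Douglas (constant-elasticity) form q = A·I^α·…, the elasticity with respect to I equals the exponent α at every point.
Here the exponent on I is 0.38, so the income elasticity of demand is 0.38.

0.38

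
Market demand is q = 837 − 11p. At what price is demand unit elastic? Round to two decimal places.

38.05

For linear demand q = a − bp, E = −bp/(a − bp). |E| = 1 ⇒ bp = a − bp ⇒ p = a/(2b).
p = 837/(2·11) ≈ 38.05.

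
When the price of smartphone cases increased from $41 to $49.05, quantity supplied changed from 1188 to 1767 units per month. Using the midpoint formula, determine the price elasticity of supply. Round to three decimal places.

2.192

%ΔQ = (1767 − 1188)/[(1188 + 1767)/2] = 579/1477.5 ≈ 0.3919.
%Δp = (49.05 − 41)/[(41 + 49.05)/2] = 8.05/45.025 ≈ 0.1788.
Arc elasticity E = %ΔQ/%Δp ≈ 0.3919/0.1788 ≈ 2.192.
|E| > 1: supply is elastic over this range.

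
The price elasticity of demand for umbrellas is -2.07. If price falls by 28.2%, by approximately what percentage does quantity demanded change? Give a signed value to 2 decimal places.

58.37

%ΔQ ≈ E × %ΔP = (-2.07) × (-28.2%) ≈ 58.37%.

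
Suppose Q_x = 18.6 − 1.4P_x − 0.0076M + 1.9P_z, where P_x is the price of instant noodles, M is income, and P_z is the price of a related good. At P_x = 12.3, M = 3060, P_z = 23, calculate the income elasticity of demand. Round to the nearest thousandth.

-1.066

Substituting, Q_x = 18.6 − 1.4(12.3) − 0.0076(3060) + 1.9(23) = 18.6 − 17.22 − 23.256 + 43.7 = 21.824.
∂Q_x/∂M = −0.0076, so E_I = -0.0076·(3060/21.824) ≈ -1.066.
E_I < 0: inferior good.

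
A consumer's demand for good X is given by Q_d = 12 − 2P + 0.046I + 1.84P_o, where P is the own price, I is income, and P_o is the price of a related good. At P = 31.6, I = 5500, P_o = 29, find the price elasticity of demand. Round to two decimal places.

-0.25

First evaluate Q_d: 12 − 2(31.6) + 0.046(5500) + 1.84(29) = 12 − 63.2 + 253 + 53.36 = 255.16.
∂Q_d/∂P = −2, so E_p = (−2)·(31.6/255.16) ≈ -0.25.
|E_p| < 1: demand is inelastic.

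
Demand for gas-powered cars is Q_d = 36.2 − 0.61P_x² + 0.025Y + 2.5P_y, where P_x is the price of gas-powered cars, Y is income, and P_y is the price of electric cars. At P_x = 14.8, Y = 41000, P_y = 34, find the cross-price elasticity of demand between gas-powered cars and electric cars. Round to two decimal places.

Substituting, Q_d = 36.2 − 0.61(14.8)² + 0.025(41000) + 2.5(34) = 36.2 − 133.6144 + 1025 + 85 = 1012.5856.
∂Q_d/∂P_y = +2.5, so E_xy = 2.5·(34/1012.5856) ≈ 0.08.
E_xy > 0: the goods are substitutes.

0.08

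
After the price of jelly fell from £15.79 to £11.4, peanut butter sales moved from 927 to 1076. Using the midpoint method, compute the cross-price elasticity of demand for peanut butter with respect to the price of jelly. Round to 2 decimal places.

%ΔQ_x = (1076 − 927)/[(927+1076)/2] = 149/1001.5 ≈ 0.1488.
%ΔP_y = (11.4 − 15.79)/[(15.79+11.4)/2] ≈ -0.3229.
E_xy = 0.1488/-0.3229 ≈ -0.46.
E_xy < 0, so peanut butter and jelly are complements.

-0.46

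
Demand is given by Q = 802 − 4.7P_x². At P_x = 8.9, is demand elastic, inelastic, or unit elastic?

elastic

At P_x = 8.9, Q = 429.713.
dQ/dP_x = −2·4.7·P_x = −83.66.
Point elasticity E = (dQ/dP_x)·(P_x/Q) = -83.66 × 8.9/429.713 ≈ -1.733.
|E| ≈ 1.733 > 1, so demand is elastic.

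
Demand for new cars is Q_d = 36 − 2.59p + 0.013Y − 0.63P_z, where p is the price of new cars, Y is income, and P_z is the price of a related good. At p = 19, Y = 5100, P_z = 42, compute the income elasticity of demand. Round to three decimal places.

First evaluate Q_d: 36 − 2.59(19) + 0.013(5100) − 0.63(42) = 36 − 49.21 + 66.3 − 26.46 = 26.63.
∂Q_d/∂Y = +0.013, so E_I = 0.013·(5100/26.63) ≈ 2.490.
E_I > 1: normal good (luxury).

2.490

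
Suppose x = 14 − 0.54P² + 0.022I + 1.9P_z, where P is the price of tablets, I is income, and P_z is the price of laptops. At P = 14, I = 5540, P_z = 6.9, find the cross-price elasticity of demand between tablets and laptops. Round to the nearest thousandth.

First evaluate x: 14 − 0.54(14)² + 0.022(5540) + 1.9(6.9) = 14 − 105.84 + 121.88 + 13.11 = 43.15.
∂x/∂P_z = +1.9, so E_xy = 1.9·(6.9/43.15) ≈ 0.304.
E_xy > 0: the goods are substitutes.

0.304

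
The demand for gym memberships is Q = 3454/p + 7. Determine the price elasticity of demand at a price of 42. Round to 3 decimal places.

At p = 42, Q = 89.2381.
dQ/dp = −3454/p² = −1.958.
Point elasticity E = (dQ/dp)·(p/Q) = -1.958 × 42/89.2381 ≈ -0.922.
|E| < 1, so demand is inelastic at this price.

-0.922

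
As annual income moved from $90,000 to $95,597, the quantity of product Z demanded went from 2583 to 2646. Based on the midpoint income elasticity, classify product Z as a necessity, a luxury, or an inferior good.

%ΔQ = (2646 − 2583)/[(2583+2646)/2] = 63/2614.5 ≈ 0.0241.
%ΔI = (95,597 − 90,000)/[(90,000+95,597)/2] = 5597/92798.5 ≈ 0.0603.
E_I = %ΔQ/%ΔI ≈ 0.400.
E_I ∈ (0,1): normal good (necessity).

necessity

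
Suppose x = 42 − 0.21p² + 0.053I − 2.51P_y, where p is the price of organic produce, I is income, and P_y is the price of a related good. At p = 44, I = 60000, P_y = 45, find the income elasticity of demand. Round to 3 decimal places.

First evaluate x: 42 − 0.21(44)² + 0.053(60000) − 2.51(45) = 42 − 406.56 + 3180 − 112.95 = 2702.49.
∂x/∂I = +0.053, so E_I = 0.053·(60000/2702.49) ≈ 1.177.
E_I > 1: normal good (luxury).

1.177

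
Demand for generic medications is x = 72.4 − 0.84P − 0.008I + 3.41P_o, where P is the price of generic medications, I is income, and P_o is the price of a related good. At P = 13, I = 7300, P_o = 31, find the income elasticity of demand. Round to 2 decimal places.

-0.54

Evaluating quantity at (P, I, P_o) gives x = 72.4 − 0.84(13) − 0.008(7300) + 3.41(31) = 72.4 − 10.92 − 58.4 + 105.71 = 108.79.
∂x/∂I = −0.008, so E_I = -0.008·(7300/108.79) ≈ -0.54.
E_I < 0: inferior good.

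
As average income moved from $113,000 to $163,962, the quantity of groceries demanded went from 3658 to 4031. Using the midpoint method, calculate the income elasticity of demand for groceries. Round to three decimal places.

0.264

%ΔQ = (4031 − 3658)/[(3658+4031)/2] = 373/3844.5 ≈ 0.0970.
%ΔI = (163,962 − 113,000)/[(113,000+163,962)/2] = 50962/138481 ≈ 0.3680.
E_I = %ΔQ/%ΔI ≈ 0.264.
E_I ∈ (0,1): normal good (necessity).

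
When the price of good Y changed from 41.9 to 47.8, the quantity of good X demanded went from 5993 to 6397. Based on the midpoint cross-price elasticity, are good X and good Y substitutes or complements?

%ΔQ_x = (6397 − 5993)/[(5993+6397)/2] = 404/6195 ≈ 0.0652.
%ΔP_y = (47.8 − 41.9)/[(41.9+47.8)/2] ≈ 0.1315.
E_xy = 0.0652/0.1315 ≈ 0.496.
E_xy > 0, so the goods are substitutes.

substitutes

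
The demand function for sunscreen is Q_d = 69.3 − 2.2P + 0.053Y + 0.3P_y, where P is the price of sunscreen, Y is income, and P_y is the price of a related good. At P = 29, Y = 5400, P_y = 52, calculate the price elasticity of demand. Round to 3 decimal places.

At the given point, Q_d = 69.3 − 2.2(29) + 0.053(5400) + 0.3(52) = 69.3 − 63.8 + 286.2 + 15.6 = 307.3.
∂Q_d/∂P = −2.2, so E_p = (−2.2)·(29/307.3) ≈ -0.208.
|E_p| < 1: demand is inelastic.

-0.208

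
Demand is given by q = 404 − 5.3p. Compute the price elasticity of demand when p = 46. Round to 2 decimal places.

-1.52

At p = 46, q = 160.2.
dq/dp = −5.3.
Point elasticity E = (dq/dp)·(p/q) = -5.3 × 46/160.2 ≈ -1.52.
|E| > 1, so demand is elastic at this price.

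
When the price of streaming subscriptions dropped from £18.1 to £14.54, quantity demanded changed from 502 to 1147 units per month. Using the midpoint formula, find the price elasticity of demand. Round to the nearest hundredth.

%Δq = (1147 − 502)/[(502 + 1147)/2] = 645/824.5 ≈ 0.7823.
%Δp = (14.54 − 18.1)/[(18.1 + 14.54)/2] = -3.56/16.32 ≈ -0.2181.
Arc elasticity E = %Δq/%Δp ≈ 0.7823/-0.2181 ≈ -3.59.
|E| > 1: demand is elastic over this range.

-3.59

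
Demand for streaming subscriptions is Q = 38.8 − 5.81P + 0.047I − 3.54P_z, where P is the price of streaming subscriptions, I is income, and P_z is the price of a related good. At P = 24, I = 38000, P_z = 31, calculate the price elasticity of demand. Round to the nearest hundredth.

-0.09

At the given point, Q = 38.8 − 5.81(24) + 0.047(38000) − 3.54(31) = 38.8 − 139.44 + 1786 − 109.74 = 1575.62.
∂Q/∂P = −5.81, so E_p = (−5.81)·(24/1575.62) ≈ -0.09.
|E_p| < 1: demand is inelastic.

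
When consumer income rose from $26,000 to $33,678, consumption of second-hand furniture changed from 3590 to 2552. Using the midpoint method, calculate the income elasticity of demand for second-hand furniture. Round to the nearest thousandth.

%ΔQ = (2552 − 3590)/[(3590+2552)/2] = -1038/3071 ≈ -0.3380.
%ΔI = (33,678 − 26,000)/[(26,000+33,678)/2] = 7678/29839 ≈ 0.2573.
E_I = %ΔQ/%ΔI ≈ -1.314.
E_I < 0: inferior good.

-1.314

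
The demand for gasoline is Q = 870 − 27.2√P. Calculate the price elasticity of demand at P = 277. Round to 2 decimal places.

At P = 277, Q = 417.3018.
dQ/dP = −27.2/(2√P) = −27.2/(2·16.6433).
Point elasticity E = (dQ/dP)·(P/Q) = -0.8171 × 277/417.3018 ≈ -0.54.
|E| < 1, so demand is inelastic at this price.

-0.54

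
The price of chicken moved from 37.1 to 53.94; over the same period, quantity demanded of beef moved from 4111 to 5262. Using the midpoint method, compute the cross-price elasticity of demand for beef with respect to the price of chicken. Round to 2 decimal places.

%ΔQ_x = (5262 − 4111)/[(4111+5262)/2] = 1151/4686.5 ≈ 0.2456.
%ΔP_y = (53.94 − 37.1)/[(37.1+53.94)/2] ≈ 0.3699.
E_xy = 0.2456/0.3699 ≈ 0.66.
E_xy > 0, so beef and chicken are substitutes.

0.66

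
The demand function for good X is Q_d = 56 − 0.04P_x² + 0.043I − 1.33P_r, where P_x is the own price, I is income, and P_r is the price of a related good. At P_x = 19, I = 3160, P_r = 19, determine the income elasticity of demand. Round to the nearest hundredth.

Substituting, Q_d = 56 − 0.04(19)² + 0.043(3160) − 1.33(19) = 56 − 14.44 + 135.88 − 25.27 = 152.17.
∂Q_d/∂I = +0.043, so E_I = 0.043·(3160/152.17) ≈ 0.89.
E_I ∈ (0,1): normal good (necessity).

0.89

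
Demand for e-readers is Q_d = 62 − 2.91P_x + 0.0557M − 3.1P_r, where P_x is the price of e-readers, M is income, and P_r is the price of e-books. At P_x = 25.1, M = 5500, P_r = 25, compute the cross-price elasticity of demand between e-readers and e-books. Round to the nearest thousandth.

-0.356

Evaluating quantity at (P_x, M, P_r) gives Q_d = 62 − 2.91(25.1) + 0.0557(5500) − 3.1(25) = 62 − 73.041 + 306.35 − 77.5 = 217.809.
∂Q_d/∂P_r = −3.1, so E_xy = -3.1·(25/217.809) ≈ -0.356.
E_xy < 0: the goods are complements.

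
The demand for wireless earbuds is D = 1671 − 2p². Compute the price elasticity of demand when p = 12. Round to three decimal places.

At p = 12, D = 1383.
dD/dp = −2·2·p = −48.
Point elasticity E = (dD/dp)·(p/D) = -48 × 12/1383 ≈ -0.416.
|E| < 1, so demand is inelastic at this price.

-0.416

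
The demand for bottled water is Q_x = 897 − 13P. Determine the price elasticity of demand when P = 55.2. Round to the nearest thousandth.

-4.000

At P = 55.2, Q_x = 179.4.
dQ_x/dP = −13.
Point elasticity E = (dQ_x/dP)·(P/Q_x) = -13 × 55.2/179.4 ≈ -4.000.
|E| > 1, so demand is elastic at this price.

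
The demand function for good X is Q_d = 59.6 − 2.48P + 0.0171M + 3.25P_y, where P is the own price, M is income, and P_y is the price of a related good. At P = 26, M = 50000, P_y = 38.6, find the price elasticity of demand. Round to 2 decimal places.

First evaluate Q_d: 59.6 − 2.48(26) + 0.0171(50000) + 3.25(38.6) = 59.6 − 64.48 + 855 + 125.45 = 975.57.
∂Q_d/∂P = −2.48, so E_p = (−2.48)·(26/975.57) ≈ -0.07.
|E_p| < 1: demand is inelastic.

-0.07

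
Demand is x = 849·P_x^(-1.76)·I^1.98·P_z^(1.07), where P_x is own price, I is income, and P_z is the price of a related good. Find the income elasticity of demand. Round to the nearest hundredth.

1.98

For a Cobb–Douglas (constant-elasticity) form x = A·I^α·…, the elasticity with respect to I equals the exponent α at every point.
Here the exponent on I is 1.98, so the income elasticity of demand is 1.98.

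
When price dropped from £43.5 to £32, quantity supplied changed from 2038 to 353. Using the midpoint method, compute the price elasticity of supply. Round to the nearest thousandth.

%ΔQ = (353 − 2038)/[(2038 + 353)/2] = -1685/1195.5 ≈ -1.4095.
%Δp = (32 − 43.5)/[(43.5 + 32)/2] = -11.5/37.75 ≈ -0.3046.
Arc elasticity E = %ΔQ/%Δp ≈ -1.4095/-0.3046 ≈ 4.627.
|E| > 1: supply is elastic over this range.

4.627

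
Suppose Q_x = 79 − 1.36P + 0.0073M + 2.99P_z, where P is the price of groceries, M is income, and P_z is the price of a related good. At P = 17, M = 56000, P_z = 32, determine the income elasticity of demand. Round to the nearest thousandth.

At the given point, Q_x = 79 − 1.36(17) + 0.0073(56000) + 2.99(32) = 79 − 23.12 + 408.8 + 95.68 = 560.36.
∂Q_x/∂M = +0.0073, so E_I = 0.0073·(56000/560.36) ≈ 0.730.
E_I ∈ (0,1): normal good (necessity).

0.730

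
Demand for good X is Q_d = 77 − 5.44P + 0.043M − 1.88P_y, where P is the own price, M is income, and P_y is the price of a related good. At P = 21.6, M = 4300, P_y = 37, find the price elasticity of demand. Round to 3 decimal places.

Evaluating quantity at (P, M, P_y) gives Q_d = 77 − 5.44(21.6) + 0.043(4300) − 1.88(37) = 77 − 117.504 + 184.9 − 69.56 = 74.836.
∂Q_d/∂P = −5.44, so E_p = (−5.44)·(21.6/74.836) ≈ -1.570.
|E_p| > 1: demand is elastic.

-1.570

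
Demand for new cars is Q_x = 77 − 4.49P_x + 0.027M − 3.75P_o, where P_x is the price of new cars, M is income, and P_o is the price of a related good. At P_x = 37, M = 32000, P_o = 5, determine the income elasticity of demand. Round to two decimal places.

Q_x = 77 − 4.49(37) + 0.027(32000) − 3.75(5) = 77 − 166.13 + 864 − 18.75 = 756.12.
∂Q_x/∂M = +0.027, so E_I = 0.027·(32000/756.12) ≈ 1.14.
E_I > 1: normal good (luxury).

1.14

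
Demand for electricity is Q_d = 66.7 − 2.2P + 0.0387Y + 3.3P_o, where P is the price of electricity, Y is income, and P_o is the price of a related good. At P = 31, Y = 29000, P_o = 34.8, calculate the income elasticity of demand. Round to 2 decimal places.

First evaluate Q_d: 66.7 − 2.2(31) + 0.0387(29000) + 3.3(34.8) = 66.7 − 68.2 + 1122.3 + 114.84 = 1235.64.
∂Q_d/∂Y = +0.0387, so E_I = 0.0387·(29000/1235.64) ≈ 0.91.
E_I ∈ (0,1): normal good (necessity).

0.91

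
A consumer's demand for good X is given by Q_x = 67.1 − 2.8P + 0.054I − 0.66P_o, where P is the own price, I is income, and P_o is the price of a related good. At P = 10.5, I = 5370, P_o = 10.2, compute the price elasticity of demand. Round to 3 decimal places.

-0.092

Q_x = 67.1 − 2.8(10.5) + 0.054(5370) − 0.66(10.2) = 67.1 − 29.4 + 289.98 − 6.732 = 320.948.
∂Q_x/∂P = −2.8, so E_p = (−2.8)·(10.5/320.948) ≈ -0.092.
|E_p| < 1: demand is inelastic.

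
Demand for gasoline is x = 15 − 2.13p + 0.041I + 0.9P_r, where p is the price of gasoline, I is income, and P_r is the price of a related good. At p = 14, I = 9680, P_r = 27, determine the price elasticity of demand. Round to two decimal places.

-0.07

Evaluating quantity at (p, I, P_r) gives x = 15 − 2.13(14) + 0.041(9680) + 0.9(27) = 15 − 29.82 + 396.88 + 24.3 = 406.36.
∂x/∂p = −2.13, so E_p = (−2.13)·(14/406.36) ≈ -0.07.
|E_p| < 1: demand is inelastic.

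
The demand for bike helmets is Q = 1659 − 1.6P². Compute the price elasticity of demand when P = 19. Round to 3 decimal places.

At P = 19, Q = 1081.4.
dQ/dP = −2·1.6·P = −60.8.
Point elasticity E = (dQ/dP)·(P/Q) = -60.8 × 19/1081.4 ≈ -1.068.
|E| > 1, so demand is elastic at this price.

-1.068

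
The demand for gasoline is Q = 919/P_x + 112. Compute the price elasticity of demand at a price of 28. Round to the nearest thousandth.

At P_x = 28, Q = 144.8214.
dQ/dP_x = −919/P_x² = −1.1722.
Point elasticity E = (dQ/dP_x)·(P_x/Q) = -1.1722 × 28/144.8214 ≈ -0.227.
|E| < 1, so demand is inelastic at this price.

-0.227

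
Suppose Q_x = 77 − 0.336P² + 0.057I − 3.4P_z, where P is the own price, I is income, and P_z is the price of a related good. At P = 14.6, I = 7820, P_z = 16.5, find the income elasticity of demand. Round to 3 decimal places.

At the given point, Q_x = 77 − 0.336(14.6)² + 0.057(7820) − 3.4(16.5) = 77 − 71.6218 + 445.74 − 56.1 = 395.0182.
∂Q_x/∂I = +0.057, so E_I = 0.057·(7820/395.0182) ≈ 1.128.
E_I > 1: normal good (luxury).

1.128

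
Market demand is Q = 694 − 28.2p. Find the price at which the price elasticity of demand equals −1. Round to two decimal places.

For linear demand Q = a − bp, E = −bp/(a − bp). |E| = 1 ⇒ bp = a − bp ⇒ p = a/(2b).
p = 694/(2·28.2) ≈ 12.30.

12.30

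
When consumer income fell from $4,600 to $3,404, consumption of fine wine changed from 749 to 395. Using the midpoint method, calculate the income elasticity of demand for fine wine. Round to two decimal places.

2.07

%ΔQ = (395 − 749)/[(749+395)/2] = -354/572 ≈ -0.6189.
%ΔI = (3,404 − 4,600)/[(4,600+3,404)/2] = -1196/4002 ≈ -0.2989.
E_I = %ΔQ/%ΔI ≈ 2.07.
E_I > 1: normal good (luxury).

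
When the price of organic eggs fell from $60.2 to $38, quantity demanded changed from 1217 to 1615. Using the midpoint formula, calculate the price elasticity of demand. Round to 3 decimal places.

%ΔQ = (1615 − 1217)/[(1217 + 1615)/2] = 398/1416 ≈ 0.2811.
%Δp = (38 − 60.2)/[(60.2 + 38)/2] = -22.2/49.1 ≈ -0.4521.
Arc elasticity E = %ΔQ/%Δp ≈ 0.2811/-0.4521 ≈ -0.622.
|E| < 1: demand is inelastic over this range.

-0.622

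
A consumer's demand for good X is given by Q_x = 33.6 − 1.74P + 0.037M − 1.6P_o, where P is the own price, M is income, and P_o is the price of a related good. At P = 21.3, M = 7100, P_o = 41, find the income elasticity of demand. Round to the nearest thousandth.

Evaluating quantity at (P, M, P_o) gives Q_x = 33.6 − 1.74(21.3) + 0.037(7100) − 1.6(41) = 33.6 − 37.062 + 262.7 − 65.6 = 193.638.
∂Q_x/∂M = +0.037, so E_I = 0.037·(7100/193.638) ≈ 1.357.
E_I > 1: normal good (luxury).

1.357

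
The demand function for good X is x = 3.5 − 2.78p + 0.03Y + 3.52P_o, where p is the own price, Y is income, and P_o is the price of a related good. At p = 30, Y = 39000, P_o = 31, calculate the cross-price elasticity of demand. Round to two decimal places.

0.09

First evaluate x: 3.5 − 2.78(30) + 0.03(39000) + 3.52(31) = 3.5 − 83.4 + 1170 + 109.12 = 1199.22.
∂x/∂P_o = +3.52, so E_xy = 3.52·(31/1199.22) ≈ 0.09.
E_xy > 0: the goods are substitutes.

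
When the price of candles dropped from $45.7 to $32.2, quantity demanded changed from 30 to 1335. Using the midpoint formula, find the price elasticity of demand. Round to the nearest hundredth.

-5.52

%Δq = (1335 − 30)/[(30 + 1335)/2] = 1305/682.5 ≈ 1.9121.
%ΔP = (32.2 − 45.7)/[(45.7 + 32.2)/2] = -13.5/38.95 ≈ -0.3466.
Arc elasticity E = %Δq/%ΔP ≈ 1.9121/-0.3466 ≈ -5.52.
|E| > 1: demand is elastic over this range.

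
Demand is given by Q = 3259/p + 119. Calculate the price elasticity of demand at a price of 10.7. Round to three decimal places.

At p = 10.7, Q = 423.5794.
dQ/dp = −3259/p² = −28.4654.
Point elasticity E = (dQ/dp)·(p/Q) = -28.4654 × 10.7/423.5794 ≈ -0.719.
|E| < 1, so demand is inelastic at this price.

-0.719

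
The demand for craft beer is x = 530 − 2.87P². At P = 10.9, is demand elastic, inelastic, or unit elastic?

At P = 10.9, x = 189.0153.
dx/dP = −2·2.87·P = −62.566.
Point elasticity E = (dx/dP)·(P/x) = -62.566 × 10.9/189.0153 ≈ -3.608.
|E| ≈ 3.608 > 1, so demand is elastic.

elastic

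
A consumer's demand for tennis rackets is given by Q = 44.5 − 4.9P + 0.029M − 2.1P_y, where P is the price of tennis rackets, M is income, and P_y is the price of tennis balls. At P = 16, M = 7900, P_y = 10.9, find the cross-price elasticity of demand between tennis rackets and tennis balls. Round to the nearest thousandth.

-0.133

Substituting, Q = 44.5 − 4.9(16) + 0.029(7900) − 2.1(10.9) = 44.5 − 78.4 + 229.1 − 22.89 = 172.31.
∂Q/∂P_y = −2.1, so E_xy = -2.1·(10.9/172.31) ≈ -0.133.
E_xy < 0: the goods are complements.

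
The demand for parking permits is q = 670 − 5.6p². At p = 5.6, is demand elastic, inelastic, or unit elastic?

At p = 5.6, q = 494.384.
dq/dp = −2·5.6·p = −62.72.
Point elasticity E = (dq/dp)·(p/q) = -62.72 × 5.6/494.384 ≈ -0.710.
|E| ≈ 0.710 < 1, so demand is inelastic.

inelastic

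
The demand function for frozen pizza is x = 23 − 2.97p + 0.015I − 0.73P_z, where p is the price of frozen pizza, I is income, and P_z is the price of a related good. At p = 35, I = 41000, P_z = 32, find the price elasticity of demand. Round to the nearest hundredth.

First evaluate x: 23 − 2.97(35) + 0.015(41000) − 0.73(32) = 23 − 103.95 + 615 − 23.36 = 510.69.
∂x/∂p = −2.97, so E_p = (−2.97)·(35/510.69) ≈ -0.20.
|E_p| < 1: demand is inelastic.

-0.20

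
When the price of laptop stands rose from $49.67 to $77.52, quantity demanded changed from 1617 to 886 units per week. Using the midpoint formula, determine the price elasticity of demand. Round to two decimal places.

%ΔQ = (886 − 1617)/[(1617 + 886)/2] = -731/1251.5 ≈ -0.5841.
%ΔP = (77.52 − 49.67)/[(49.67 + 77.52)/2] = 27.85/63.595 ≈ 0.4379.
Arc elasticity E = %ΔQ/%ΔP ≈ -0.5841/0.4379 ≈ -1.33.
|E| > 1: demand is elastic over this range.

-1.33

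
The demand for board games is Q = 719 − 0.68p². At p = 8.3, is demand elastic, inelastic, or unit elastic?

inelastic

At p = 8.3, Q = 672.1548.
dQ/dp = −2·0.68·p = −11.288.
Point elasticity E = (dQ/dp)·(p/Q) = -11.288 × 8.3/672.1548 ≈ -0.139.
|E| ≈ 0.139 < 1, so demand is inelastic.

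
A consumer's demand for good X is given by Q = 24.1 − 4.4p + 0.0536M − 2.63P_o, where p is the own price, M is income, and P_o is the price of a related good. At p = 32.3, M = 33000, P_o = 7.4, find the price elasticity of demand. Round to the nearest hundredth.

-0.09

Evaluating quantity at (p, M, P_o) gives Q = 24.1 − 4.4(32.3) + 0.0536(33000) − 2.63(7.4) = 24.1 − 142.12 + 1768.8 − 19.462 = 1631.318.
∂Q/∂p = −4.4, so E_p = (−4.4)·(32.3/1631.318) ≈ -0.09.
|E_p| < 1: demand is inelastic.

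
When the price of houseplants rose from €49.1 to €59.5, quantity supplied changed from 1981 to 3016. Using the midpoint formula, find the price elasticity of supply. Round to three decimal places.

%ΔQ = (3016 − 1981)/[(1981 + 3016)/2] = 1035/2498.5 ≈ 0.4142.
%ΔP = (59.5 − 49.1)/[(49.1 + 59.5)/2] = 10.4/54.3 ≈ 0.1915.
Arc elasticity E = %ΔQ/%ΔP ≈ 0.4142/0.1915 ≈ 2.163.
|E| > 1: supply is elastic over this range.

2.163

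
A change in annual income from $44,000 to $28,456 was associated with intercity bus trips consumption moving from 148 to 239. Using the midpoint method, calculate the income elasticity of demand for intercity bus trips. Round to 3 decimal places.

%ΔQ = (239 − 148)/[(148+239)/2] = 91/193.5 ≈ 0.4703.
%ΔY = (28,456 − 44,000)/[(44,000+28,456)/2] = -15544/36228 ≈ -0.4291.
E_I = %ΔQ/%ΔY ≈ -1.096.
E_I < 0: inferior good.

-1.096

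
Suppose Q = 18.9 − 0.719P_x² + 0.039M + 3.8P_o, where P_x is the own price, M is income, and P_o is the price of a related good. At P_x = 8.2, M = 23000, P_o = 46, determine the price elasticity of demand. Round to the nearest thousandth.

At the given point, Q = 18.9 − 0.719(8.2)² + 0.039(23000) + 3.8(46) = 18.9 − 48.3456 + 897 + 174.8 = 1042.3544.
∂Q/∂P_x = −2·0.719·P_x = -11.7916, so E_p = -11.7916·(8.2/1042.3544) ≈ -0.093.
|E_p| < 1: demand is inelastic.

-0.093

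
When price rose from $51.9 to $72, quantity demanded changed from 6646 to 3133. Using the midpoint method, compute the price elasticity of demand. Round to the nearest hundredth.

-2.21

%Δq = (3133 − 6646)/[(6646 + 3133)/2] = -3513/4889.5 ≈ -0.7185.
%Δp = (72 − 51.9)/[(51.9 + 72)/2] = 20.1/61.95 ≈ 0.3245.
Arc elasticity E = %Δq/%Δp ≈ -0.7185/0.3245 ≈ -2.21.
|E| > 1: demand is elastic over this range.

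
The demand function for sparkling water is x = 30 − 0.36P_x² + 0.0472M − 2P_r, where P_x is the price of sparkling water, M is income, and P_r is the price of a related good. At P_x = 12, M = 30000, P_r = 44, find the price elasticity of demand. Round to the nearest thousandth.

-0.079

At the given point, x = 30 − 0.36(12)² + 0.0472(30000) − 2(44) = 30 − 51.84 + 1416 − 88 = 1306.16.
∂x/∂P_x = −2·0.36·P_x = -8.64, so E_p = -8.64·(12/1306.16) ≈ -0.079.
|E_p| < 1: demand is inelastic.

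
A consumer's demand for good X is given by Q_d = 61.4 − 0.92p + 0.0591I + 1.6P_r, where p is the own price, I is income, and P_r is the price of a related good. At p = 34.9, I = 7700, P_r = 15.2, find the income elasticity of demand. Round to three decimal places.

0.895

First evaluate Q_d: 61.4 − 0.92(34.9) + 0.0591(7700) + 1.6(15.2) = 61.4 − 32.108 + 455.07 + 24.32 = 508.682.
∂Q_d/∂I = +0.0591, so E_I = 0.0591·(7700/508.682) ≈ 0.895.
E_I ∈ (0,1): normal good (necessity).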